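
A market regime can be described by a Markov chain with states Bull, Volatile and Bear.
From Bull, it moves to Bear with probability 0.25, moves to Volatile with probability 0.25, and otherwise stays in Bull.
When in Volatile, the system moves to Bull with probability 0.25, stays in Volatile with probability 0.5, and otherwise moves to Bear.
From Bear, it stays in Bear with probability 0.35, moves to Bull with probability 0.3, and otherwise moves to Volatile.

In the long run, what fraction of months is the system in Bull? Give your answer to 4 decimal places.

0.3519

Let the stationary distribution be π with π = πP and π_1 + π_2 + π_3 = 1.
π_1 = 0.5·π_1 + 0.25·π_2 + 0.3·π_3
π_2 = 0.25·π_1 + 0.5·π_2 + 0.35·π_3
Solving with the normalization constraint gives π = (0.3519, 0.3704, 0.2778).
So the stationary probability of Bull is 0.3519.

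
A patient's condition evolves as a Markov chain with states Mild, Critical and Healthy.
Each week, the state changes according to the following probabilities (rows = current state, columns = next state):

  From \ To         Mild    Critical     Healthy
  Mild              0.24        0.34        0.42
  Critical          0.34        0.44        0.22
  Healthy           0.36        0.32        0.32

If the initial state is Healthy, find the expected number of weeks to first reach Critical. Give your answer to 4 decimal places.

3.0635

Let t(s) be the expected number of weeks to first reach Critical from state s, with t(Critical) = 0. Conditioning on the first week:
t(Mild) = 1 + 0.24·t(Mild) + 0.42·t(Healthy)
t(Healthy) = 1 + 0.36·t(Mild) + 0.32·t(Healthy)
Solving: t(Mild) = 3.0088, t(Healthy) = 3.0635.
Expected weeks from Healthy to Critical: 3.0635.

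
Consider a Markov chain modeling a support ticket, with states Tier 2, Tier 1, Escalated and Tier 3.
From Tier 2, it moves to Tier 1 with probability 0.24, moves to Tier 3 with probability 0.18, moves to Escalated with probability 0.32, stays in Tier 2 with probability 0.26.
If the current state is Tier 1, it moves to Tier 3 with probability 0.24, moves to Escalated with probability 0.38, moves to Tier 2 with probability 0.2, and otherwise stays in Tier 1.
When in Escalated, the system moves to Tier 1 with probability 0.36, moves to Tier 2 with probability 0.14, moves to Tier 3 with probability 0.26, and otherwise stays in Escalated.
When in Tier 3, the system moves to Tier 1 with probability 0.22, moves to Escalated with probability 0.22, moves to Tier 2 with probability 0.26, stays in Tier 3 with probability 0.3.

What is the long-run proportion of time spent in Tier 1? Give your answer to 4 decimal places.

Let the stationary distribution be π with π = πP and π_1 + π_2 + π_3 + π_4 = 1.
π_1 = 0.26·π_1 + 0.2·π_2 + 0.14·π_3 + 0.26·π_4
π_2 = 0.24·π_1 + 0.18·π_2 + 0.36·π_3 + 0.22·π_4
π_3 = 0.32·π_1 + 0.38·π_2 + 0.24·π_3 + 0.22·π_4
Solving with the normalization constraint gives π = (0.2102, 0.2543, 0.2875, 0.2480).
So the stationary probability of Tier 1 is 0.2543.

0.2543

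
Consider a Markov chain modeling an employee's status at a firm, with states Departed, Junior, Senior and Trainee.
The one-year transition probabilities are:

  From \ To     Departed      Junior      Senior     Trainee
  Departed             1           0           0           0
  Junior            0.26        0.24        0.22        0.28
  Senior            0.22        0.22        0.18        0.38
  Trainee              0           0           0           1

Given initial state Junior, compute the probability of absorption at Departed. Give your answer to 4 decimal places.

0.4551

Let h(s) be the probability of absorption at Departed starting from transient state s. Then h(Departed) = 1 and h(Trainee) = 0. By first-step analysis:
h(Junior) = 0.26·1 + 0.24·h(Junior) + 0.22·h(Senior) + 0.28·0
h(Senior) = 0.22·1 + 0.22·h(Junior) + 0.18·h(Senior) + 0.38·0
Solving: h(Junior) = 0.4551, h(Senior) = 0.3904.
Starting from Junior, the probability is 0.4551.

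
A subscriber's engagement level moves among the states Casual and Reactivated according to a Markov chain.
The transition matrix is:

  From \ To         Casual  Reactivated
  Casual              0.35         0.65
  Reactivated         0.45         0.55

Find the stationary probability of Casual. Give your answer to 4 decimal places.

0.4091

Let the stationary distribution be π with π = πP and π_1 + π_2 = 1.
π_1 = 0.35·π_1 + 0.45·π_2
Solving with the normalization constraint gives π = (0.4091, 0.5909).
So the stationary probability of Casual is 0.4091.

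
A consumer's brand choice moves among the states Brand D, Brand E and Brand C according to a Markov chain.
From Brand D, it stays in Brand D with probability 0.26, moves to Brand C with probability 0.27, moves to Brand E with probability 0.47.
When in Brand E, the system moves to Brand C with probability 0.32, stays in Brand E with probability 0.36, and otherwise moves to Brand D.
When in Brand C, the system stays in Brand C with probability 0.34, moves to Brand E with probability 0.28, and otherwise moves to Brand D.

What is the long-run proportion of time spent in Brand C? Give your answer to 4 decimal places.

0.3102

Let the stationary distribution be π with π = πP and π_1 + π_2 + π_3 = 1.
π_1 = 0.26·π_1 + 0.32·π_2 + 0.38·π_3
π_2 = 0.47·π_1 + 0.36·π_2 + 0.28·π_3
Solving with the normalization constraint gives π = (0.3194, 0.3703, 0.3102).
So the stationary probability of Brand C is 0.3102.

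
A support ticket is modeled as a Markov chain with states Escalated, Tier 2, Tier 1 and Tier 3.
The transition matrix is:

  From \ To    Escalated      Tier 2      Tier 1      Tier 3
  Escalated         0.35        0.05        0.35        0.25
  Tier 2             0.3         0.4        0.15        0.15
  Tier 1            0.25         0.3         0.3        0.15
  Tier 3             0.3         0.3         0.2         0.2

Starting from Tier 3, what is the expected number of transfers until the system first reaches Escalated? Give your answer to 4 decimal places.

3.4505

Let t(s) be the expected number of transfers to first reach Escalated from state s, with t(Escalated) = 0. Conditioning on the first transfer:
t(Tier 2) = 1 + 0.4·t(Tier 2) + 0.15·t(Tier 1) + 0.15·t(Tier 3)
t(Tier 1) = 1 + 0.3·t(Tier 2) + 0.3·t(Tier 1) + 0.15·t(Tier 3)
t(Tier 3) = 1 + 0.3·t(Tier 2) + 0.2·t(Tier 1) + 0.2·t(Tier 3)
Solving: t(Tier 2) = 3.4398, t(Tier 1) = 3.6422, t(Tier 3) = 3.4505.
Expected transfers from Tier 3 to Escalated: 3.4505.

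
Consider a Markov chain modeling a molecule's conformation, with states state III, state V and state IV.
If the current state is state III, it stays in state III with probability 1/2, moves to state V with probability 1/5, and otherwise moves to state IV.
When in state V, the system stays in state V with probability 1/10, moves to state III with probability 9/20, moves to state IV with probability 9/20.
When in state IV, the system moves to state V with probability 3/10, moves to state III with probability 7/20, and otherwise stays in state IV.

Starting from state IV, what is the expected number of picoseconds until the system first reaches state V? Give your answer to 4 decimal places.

Let t(s) be the expected number of picoseconds to first reach state V from state s, with t(state V) = 0. Conditioning on the first picosecond:
t(state III) = 1 + 0.5·t(state III) + 0.3·t(state IV)
t(state IV) = 1 + 0.35·t(state III) + 0.35·t(state IV)
Solving: t(state III) = 4.3182, t(state IV) = 3.8636.
Expected picoseconds from state IV to state V: 3.8636.

3.8636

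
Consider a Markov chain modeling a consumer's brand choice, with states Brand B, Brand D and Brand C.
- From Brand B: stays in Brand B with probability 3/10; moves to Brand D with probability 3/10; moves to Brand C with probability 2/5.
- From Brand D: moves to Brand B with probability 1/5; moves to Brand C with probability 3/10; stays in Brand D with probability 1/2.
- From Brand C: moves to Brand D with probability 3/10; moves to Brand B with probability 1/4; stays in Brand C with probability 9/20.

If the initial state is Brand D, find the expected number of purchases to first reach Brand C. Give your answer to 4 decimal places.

3.1034

Let t(s) be the expected number of purchases to first reach Brand C from state s, with t(Brand C) = 0. Conditioning on the first purchase:
t(Brand B) = 1 + 0.3·t(Brand B) + 0.3·t(Brand D)
t(Brand D) = 1 + 0.2·t(Brand B) + 0.5·t(Brand D)
Solving: t(Brand B) = 2.7586, t(Brand D) = 3.1034.
Expected purchases from Brand D to Brand C: 3.1034.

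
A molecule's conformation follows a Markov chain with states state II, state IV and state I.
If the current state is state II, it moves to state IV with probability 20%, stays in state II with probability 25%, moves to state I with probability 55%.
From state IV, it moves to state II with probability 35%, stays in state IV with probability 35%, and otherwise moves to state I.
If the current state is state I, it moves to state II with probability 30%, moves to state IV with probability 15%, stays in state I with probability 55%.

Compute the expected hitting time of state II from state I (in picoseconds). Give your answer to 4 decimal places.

Let t(s) be the expected number of picoseconds to first reach state II from state s, with t(state II) = 0. Conditioning on the first picosecond:
t(state IV) = 1 + 0.35·t(state IV) + 0.3·t(state I)
t(state I) = 1 + 0.15·t(state IV) + 0.55·t(state I)
Solving: t(state IV) = 3.0303, t(state I) = 3.2323.
Expected picoseconds from state I to state II: 3.2323.

3.2323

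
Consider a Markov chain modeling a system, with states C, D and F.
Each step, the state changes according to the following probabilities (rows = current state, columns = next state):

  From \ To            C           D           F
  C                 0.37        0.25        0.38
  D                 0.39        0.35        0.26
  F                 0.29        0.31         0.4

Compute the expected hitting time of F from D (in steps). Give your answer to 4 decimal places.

Let t(s) be the expected number of steps to first reach F from state s, with t(F) = 0. Conditioning on the first step:
t(C) = 1 + 0.37·t(C) + 0.25·t(D)
t(D) = 1 + 0.39·t(C) + 0.35·t(D)
Solving: t(C) = 2.8846, t(D) = 3.2692.
Expected steps from D to F: 3.2692.

3.2692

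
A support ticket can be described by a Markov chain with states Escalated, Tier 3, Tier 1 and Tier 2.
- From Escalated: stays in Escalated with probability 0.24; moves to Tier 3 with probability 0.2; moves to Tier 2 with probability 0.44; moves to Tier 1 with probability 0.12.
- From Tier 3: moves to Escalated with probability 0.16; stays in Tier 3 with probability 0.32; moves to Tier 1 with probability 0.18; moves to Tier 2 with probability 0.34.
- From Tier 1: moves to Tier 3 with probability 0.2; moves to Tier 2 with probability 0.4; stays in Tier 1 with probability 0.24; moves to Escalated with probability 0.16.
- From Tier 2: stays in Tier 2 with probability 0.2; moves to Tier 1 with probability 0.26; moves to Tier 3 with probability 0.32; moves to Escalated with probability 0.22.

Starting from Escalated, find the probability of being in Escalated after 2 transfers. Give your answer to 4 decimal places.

0.2056

Propagate the distribution vector 2 transfers from Escalated.
After 0 transfers: (1.0000, 0.0000, 0.0000, 0.0000)
After 1 transfer: (0.2400, 0.2000, 0.1200, 0.4400)
After 2 transfers: (0.2056, 0.2768, 0.2080, 0.3096)
P(in Escalated after 2 transfers) = 0.2056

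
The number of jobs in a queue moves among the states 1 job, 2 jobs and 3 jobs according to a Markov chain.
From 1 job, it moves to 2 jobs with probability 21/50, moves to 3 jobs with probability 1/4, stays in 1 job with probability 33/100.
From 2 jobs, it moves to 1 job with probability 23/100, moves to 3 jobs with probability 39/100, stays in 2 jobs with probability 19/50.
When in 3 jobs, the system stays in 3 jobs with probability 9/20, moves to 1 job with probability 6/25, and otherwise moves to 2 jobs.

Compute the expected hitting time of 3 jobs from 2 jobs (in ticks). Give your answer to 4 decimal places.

Let t(s) be the expected number of ticks to first reach 3 jobs from state s, with t(3 jobs) = 0. Conditioning on the first tick:
t(1 job) = 1 + 0.33·t(1 job) + 0.42·t(2 jobs)
t(2 jobs) = 1 + 0.23·t(1 job) + 0.38·t(2 jobs)
Solving: t(1 job) = 3.2622, t(2 jobs) = 2.8231.
Expected ticks from 2 jobs to 3 jobs: 2.8231.

2.8231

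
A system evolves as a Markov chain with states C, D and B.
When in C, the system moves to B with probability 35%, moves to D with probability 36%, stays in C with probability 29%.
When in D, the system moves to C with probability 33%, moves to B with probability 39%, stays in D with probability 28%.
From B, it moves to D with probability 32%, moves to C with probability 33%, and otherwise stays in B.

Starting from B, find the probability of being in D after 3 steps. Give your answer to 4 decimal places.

Propagate the distribution vector 3 steps from B.
After 0 steps: (0.0000, 0.0000, 1.0000)
After 1 step: (0.3300, 0.3200, 0.3500)
After 2 steps: (0.3168, 0.3204, 0.3628)
After 3 steps: (0.3173, 0.3199, 0.3628)
P(in D after 3 steps) = 0.3199

0.3199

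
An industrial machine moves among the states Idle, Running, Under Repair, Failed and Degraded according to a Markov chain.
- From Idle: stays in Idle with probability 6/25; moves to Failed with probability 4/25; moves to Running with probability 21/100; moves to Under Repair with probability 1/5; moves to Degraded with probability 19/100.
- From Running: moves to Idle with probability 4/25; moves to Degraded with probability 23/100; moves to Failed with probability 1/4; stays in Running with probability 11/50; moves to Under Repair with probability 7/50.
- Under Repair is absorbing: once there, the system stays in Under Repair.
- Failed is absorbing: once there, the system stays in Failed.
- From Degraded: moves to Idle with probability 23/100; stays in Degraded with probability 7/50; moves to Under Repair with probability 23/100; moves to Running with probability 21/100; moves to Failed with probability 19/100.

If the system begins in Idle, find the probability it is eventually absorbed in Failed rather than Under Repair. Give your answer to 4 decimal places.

0.4892

Let h(s) be the probability of absorption at Failed starting from transient state s. Then h(Failed) = 1 and h(Under Repair) = 0. By first-step analysis:
h(Idle) = 0.24·h(Idle) + 0.21·h(Running) + 0.2·0 + 0.16·1 + 0.19·h(Degraded)
h(Running) = 0.16·h(Idle) + 0.22·h(Running) + 0.14·0 + 0.25·1 + 0.23·h(Degraded)
h(Degraded) = 0.23·h(Idle) + 0.21·h(Running) + 0.23·0 + 0.19·1 + 0.14·h(Degraded)
Solving: h(Idle) = 0.4892, h(Running) = 0.5653, h(Degraded) = 0.4898.
Starting from Idle, the probability is 0.4892.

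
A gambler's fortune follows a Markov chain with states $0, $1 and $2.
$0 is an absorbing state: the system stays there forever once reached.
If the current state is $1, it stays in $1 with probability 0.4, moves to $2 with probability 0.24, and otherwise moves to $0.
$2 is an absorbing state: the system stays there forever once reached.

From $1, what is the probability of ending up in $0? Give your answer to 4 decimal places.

0.6000

Let h(s) be the probability of absorption at $0 starting from transient state s. Then h($0) = 1 and h($2) = 0. By first-step analysis:
h($1) = 0.36·1 + 0.4·h($1) + 0.24·0
Solving: h($1) = 0.6000.
Starting from $1, the probability is 0.6000.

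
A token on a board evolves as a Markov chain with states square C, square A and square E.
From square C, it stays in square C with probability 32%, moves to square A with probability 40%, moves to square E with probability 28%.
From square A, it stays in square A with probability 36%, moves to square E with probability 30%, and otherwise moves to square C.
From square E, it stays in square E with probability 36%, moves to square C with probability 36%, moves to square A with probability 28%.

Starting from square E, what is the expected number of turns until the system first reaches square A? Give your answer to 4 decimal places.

3.1100

Let t(s) be the expected number of turns to first reach square A from state s, with t(square A) = 0. Conditioning on the first turn:
t(square C) = 1 + 0.32·t(square C) + 0.28·t(square E)
t(square E) = 1 + 0.36·t(square C) + 0.36·t(square E)
Solving: t(square C) = 2.7512, t(square E) = 3.1100.
Expected turns from square E to square A: 3.1100.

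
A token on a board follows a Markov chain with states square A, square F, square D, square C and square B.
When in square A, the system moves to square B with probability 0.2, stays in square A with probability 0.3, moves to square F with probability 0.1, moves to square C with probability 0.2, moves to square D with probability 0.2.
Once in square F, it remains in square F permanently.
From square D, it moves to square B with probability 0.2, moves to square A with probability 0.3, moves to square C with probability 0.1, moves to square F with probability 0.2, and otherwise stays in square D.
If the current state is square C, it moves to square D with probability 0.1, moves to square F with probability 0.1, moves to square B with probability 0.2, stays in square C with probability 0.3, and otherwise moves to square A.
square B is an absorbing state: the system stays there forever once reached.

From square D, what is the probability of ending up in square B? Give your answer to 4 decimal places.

Let h(s) be the probability of absorption at square B starting from transient state s. Then h(square B) = 1 and h(square F) = 0. By first-step analysis:
h(square A) = 0.3·h(square A) + 0.1·0 + 0.2·h(square D) + 0.2·h(square C) + 0.2·1
h(square D) = 0.3·h(square A) + 0.2·0 + 0.2·h(square D) + 0.1·h(square C) + 0.2·1
h(square C) = 0.3·h(square A) + 0.1·0 + 0.1·h(square D) + 0.3·h(square C) + 0.2·1
Solving: h(square A) = 0.6290, h(square D) = 0.5654, h(square C) = 0.6360.
Starting from square D, the probability is 0.5654.

0.5654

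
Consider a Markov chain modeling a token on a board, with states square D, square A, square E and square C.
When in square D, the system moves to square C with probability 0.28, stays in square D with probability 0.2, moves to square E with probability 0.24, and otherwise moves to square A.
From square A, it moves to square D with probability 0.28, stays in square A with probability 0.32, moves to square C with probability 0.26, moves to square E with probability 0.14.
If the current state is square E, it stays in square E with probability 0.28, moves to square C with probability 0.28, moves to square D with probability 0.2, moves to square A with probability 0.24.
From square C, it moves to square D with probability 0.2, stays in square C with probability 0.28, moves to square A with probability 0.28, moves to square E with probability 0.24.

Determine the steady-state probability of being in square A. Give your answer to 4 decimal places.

Let the stationary distribution be π with π = πP and π_1 + π_2 + π_3 + π_4 = 1.
π_1 = 0.2·π_1 + 0.28·π_2 + 0.2·π_3 + 0.2·π_4
π_2 = 0.28·π_1 + 0.32·π_2 + 0.24·π_3 + 0.28·π_4
π_3 = 0.24·π_1 + 0.14·π_2 + 0.28·π_3 + 0.24·π_4
Solving with the normalization constraint gives π = (0.2226, 0.2825, 0.2206, 0.2744).
So the stationary probability of square A is 0.2825.

0.2825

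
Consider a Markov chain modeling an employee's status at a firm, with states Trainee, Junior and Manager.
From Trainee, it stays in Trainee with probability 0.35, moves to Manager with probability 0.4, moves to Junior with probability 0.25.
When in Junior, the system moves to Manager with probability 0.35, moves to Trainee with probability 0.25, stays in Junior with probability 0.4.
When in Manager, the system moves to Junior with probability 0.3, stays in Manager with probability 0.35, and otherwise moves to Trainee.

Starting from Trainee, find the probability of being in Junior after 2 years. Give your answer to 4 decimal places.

0.3075

Sum over the intermediate state after 1 year:
P = P(Trainee→Trainee)·P(Trainee→Junior) + P(Trainee→Junior)·P(Junior→Junior) + P(Trainee→Manager)·P(Manager→Junior)
  = 0.35×0.25 + 0.25×0.4 + 0.4×0.3
  = 0.0875 + 0.1000 + 0.1200 = 0.3075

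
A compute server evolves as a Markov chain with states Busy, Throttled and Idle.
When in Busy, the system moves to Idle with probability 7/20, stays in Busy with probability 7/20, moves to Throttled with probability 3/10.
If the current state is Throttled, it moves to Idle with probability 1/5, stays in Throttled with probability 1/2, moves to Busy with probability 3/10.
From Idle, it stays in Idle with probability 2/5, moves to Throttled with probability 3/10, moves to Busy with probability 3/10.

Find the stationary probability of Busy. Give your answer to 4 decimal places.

0.3158

Let the stationary distribution be π with π = πP and π_1 + π_2 + π_3 = 1.
π_1 = 0.35·π_1 + 0.3·π_2 + 0.3·π_3
π_2 = 0.3·π_1 + 0.5·π_2 + 0.3·π_3
Solving with the normalization constraint gives π = (0.3158, 0.3750, 0.3092).
So the stationary probability of Busy is 0.3158.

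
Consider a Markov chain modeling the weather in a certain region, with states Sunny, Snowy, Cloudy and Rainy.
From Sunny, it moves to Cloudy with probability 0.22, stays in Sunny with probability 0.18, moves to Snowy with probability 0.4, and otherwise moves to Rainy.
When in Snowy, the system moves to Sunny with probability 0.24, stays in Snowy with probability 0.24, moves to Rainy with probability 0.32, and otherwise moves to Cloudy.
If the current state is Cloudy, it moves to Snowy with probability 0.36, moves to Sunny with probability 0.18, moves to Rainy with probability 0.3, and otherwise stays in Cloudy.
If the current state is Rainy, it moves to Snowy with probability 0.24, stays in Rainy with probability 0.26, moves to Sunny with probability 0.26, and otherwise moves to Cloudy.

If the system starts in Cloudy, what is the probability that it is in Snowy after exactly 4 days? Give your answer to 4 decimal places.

Propagate the distribution vector 4 days from Cloudy.
After 0 days: (0.0000, 0.0000, 1.0000, 0.0000)
After 1 day: (0.1800, 0.3600, 0.1600, 0.3000)
After 2 days: (0.2256, 0.2880, 0.2092, 0.2772)
After 3 days: (0.2195, 0.3012, 0.2072, 0.2721)
After 4 days: (0.2198, 0.3000, 0.2070, 0.2732)
P(in Snowy after 4 days) = 0.3000

0.3000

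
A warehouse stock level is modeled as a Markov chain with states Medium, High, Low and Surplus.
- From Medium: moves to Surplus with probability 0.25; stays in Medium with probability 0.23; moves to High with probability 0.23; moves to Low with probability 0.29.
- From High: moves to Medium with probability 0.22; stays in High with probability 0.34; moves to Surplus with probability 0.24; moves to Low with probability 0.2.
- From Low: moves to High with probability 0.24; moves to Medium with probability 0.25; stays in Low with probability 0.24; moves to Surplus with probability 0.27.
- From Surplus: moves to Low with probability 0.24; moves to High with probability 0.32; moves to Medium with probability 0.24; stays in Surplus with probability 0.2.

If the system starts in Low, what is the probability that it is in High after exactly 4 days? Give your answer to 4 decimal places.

0.2854

Propagate the distribution vector 4 days from Low.
After 0 days: (0.0000, 0.0000, 1.0000, 0.0000)
After 1 day: (0.2500, 0.2400, 0.2400, 0.2700)
After 2 days: (0.2351, 0.2831, 0.2429, 0.2389)
After 3 days: (0.2344, 0.2851, 0.2404, 0.2401)
After 4 days: (0.2344, 0.2854, 0.2403, 0.2400)
P(in High after 4 days) = 0.2854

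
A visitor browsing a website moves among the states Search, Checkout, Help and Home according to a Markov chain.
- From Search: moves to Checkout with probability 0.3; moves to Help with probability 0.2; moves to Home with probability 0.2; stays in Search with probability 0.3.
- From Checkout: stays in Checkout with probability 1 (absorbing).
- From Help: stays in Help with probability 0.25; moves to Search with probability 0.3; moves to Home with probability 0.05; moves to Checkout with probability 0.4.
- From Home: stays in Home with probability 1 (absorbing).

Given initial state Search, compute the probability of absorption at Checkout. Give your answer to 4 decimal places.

Let h(s) be the probability of absorption at Checkout starting from transient state s. Then h(Checkout) = 1 and h(Home) = 0. By first-step analysis:
h(Search) = 0.3·h(Search) + 0.3·1 + 0.2·h(Help) + 0.2·0
h(Help) = 0.3·h(Search) + 0.4·1 + 0.25·h(Help) + 0.05·0
Solving: h(Search) = 0.6559, h(Help) = 0.7957.
Starting from Search, the probability is 0.6559.

0.6559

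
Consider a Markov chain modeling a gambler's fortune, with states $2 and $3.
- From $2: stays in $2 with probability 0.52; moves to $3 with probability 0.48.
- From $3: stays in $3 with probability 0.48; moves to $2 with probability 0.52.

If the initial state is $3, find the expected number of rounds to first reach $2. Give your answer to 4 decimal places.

1.9231

Let t(s) be the expected number of rounds to first reach $2 from state s, with t($2) = 0. Conditioning on the first round:
t($3) = 1 + 0.48·t($3)
Solving: t($3) = 1.9231.
Expected rounds from $3 to $2: 1.9231.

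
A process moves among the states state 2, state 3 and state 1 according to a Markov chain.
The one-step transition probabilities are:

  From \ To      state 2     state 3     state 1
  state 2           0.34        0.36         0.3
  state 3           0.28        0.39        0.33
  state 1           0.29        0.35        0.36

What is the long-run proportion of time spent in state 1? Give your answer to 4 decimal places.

0.3309

Let the stationary distribution be π with π = πP and π_1 + π_2 + π_3 = 1.
π_1 = 0.34·π_1 + 0.28·π_2 + 0.29·π_3
π_2 = 0.36·π_1 + 0.39·π_2 + 0.35·π_3
Solving with the normalization constraint gives π = (0.3014, 0.3677, 0.3309).
So the stationary probability of state 1 is 0.3309.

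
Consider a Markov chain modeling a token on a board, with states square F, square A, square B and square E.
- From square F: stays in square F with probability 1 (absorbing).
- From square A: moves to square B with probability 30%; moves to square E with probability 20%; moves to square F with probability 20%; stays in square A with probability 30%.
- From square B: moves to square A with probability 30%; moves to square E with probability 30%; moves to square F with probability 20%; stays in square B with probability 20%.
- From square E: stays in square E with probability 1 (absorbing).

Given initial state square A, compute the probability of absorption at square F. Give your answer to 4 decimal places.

0.4681

Let h(s) be the probability of absorption at square F starting from transient state s. Then h(square F) = 1 and h(square E) = 0. By first-step analysis:
h(square A) = 0.2·1 + 0.3·h(square A) + 0.3·h(square B) + 0.2·0
h(square B) = 0.2·1 + 0.3·h(square A) + 0.2·h(square B) + 0.3·0
Solving: h(square A) = 0.4681, h(square B) = 0.4255.
Starting from square A, the probability is 0.4681.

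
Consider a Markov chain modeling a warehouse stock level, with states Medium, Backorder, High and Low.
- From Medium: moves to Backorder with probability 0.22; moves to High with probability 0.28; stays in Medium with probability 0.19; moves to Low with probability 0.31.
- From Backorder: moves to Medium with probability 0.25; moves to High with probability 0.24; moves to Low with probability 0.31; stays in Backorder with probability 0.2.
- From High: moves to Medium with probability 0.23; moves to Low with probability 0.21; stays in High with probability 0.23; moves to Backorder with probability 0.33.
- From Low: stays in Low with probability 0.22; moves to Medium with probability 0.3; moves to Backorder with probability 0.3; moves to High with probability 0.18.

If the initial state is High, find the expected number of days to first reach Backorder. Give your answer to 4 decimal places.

3.3688

Let t(s) be the expected number of days to first reach Backorder from state s, with t(Backorder) = 0. Conditioning on the first day:
t(Medium) = 1 + 0.19·t(Medium) + 0.28·t(High) + 0.31·t(Low)
t(High) = 1 + 0.23·t(Medium) + 0.23·t(High) + 0.21·t(Low)
t(Low) = 1 + 0.3·t(Medium) + 0.18·t(High) + 0.22·t(Low)
Solving: t(Medium) = 3.7374, t(High) = 3.3688, t(Low) = 3.4969.
Expected days from High to Backorder: 3.3688.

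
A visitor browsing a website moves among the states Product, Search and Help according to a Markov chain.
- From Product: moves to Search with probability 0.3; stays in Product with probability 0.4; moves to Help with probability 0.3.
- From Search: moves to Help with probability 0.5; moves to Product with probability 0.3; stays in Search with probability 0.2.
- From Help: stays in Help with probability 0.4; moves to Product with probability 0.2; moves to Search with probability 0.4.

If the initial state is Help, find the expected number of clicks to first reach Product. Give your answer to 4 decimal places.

4.2857

Let t(s) be the expected number of clicks to first reach Product from state s, with t(Product) = 0. Conditioning on the first click:
t(Search) = 1 + 0.2·t(Search) + 0.5·t(Help)
t(Help) = 1 + 0.4·t(Search) + 0.4·t(Help)
Solving: t(Search) = 3.9286, t(Help) = 4.2857.
Expected clicks from Help to Product: 4.2857.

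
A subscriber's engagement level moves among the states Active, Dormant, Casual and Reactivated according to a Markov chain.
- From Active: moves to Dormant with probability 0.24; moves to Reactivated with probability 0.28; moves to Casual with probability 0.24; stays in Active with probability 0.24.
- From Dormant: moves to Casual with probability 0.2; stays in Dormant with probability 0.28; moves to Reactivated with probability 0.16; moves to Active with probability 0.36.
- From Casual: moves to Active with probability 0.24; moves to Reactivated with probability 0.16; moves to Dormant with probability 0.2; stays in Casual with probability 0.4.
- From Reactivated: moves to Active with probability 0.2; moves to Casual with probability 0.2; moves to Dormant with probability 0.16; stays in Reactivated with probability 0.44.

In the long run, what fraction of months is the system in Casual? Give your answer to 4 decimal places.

Let the stationary distribution be π with π = πP and π_1 + π_2 + π_3 + π_4 = 1.
π_1 = 0.24·π_1 + 0.36·π_2 + 0.24·π_3 + 0.2·π_4
π_2 = 0.24·π_1 + 0.28·π_2 + 0.2·π_3 + 0.16·π_4
π_3 = 0.24·π_1 + 0.2·π_2 + 0.4·π_3 + 0.2·π_4
Solving with the normalization constraint gives π = (0.2554, 0.2170, 0.2628, 0.2648).
So the stationary probability of Casual is 0.2628.

0.2628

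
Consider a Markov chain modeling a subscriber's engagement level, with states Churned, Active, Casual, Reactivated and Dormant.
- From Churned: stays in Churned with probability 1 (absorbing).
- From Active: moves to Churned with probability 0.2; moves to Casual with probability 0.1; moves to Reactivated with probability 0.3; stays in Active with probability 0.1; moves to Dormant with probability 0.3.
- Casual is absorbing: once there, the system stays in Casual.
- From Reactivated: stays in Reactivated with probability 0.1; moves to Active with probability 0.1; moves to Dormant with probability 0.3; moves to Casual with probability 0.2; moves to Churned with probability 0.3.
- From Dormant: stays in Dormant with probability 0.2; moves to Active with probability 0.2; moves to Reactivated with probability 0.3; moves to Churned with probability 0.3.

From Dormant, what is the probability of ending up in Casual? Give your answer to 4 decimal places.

0.1883

Let h(s) be the probability of absorption at Casual starting from transient state s. Then h(Casual) = 1 and h(Churned) = 0. By first-step analysis:
h(Active) = 0.2·0 + 0.1·h(Active) + 0.1·1 + 0.3·h(Reactivated) + 0.3·h(Dormant)
h(Reactivated) = 0.3·0 + 0.1·h(Active) + 0.2·1 + 0.1·h(Reactivated) + 0.3·h(Dormant)
h(Dormant) = 0.3·0 + 0.2·h(Active) + 0.3·h(Reactivated) + 0.2·h(Dormant)
Solving: h(Active) = 0.2792, h(Reactivated) = 0.3160, h(Dormant) = 0.1883.
Starting from Dormant, the probability is 0.1883.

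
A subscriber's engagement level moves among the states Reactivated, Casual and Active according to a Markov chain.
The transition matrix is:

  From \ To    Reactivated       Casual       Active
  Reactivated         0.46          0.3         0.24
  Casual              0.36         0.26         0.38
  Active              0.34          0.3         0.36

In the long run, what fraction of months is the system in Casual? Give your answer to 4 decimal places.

0.2885

Let the stationary distribution be π with π = πP and π_1 + π_2 + π_3 = 1.
π_1 = 0.46·π_1 + 0.36·π_2 + 0.34·π_3
π_2 = 0.3·π_1 + 0.26·π_2 + 0.3·π_3
Solving with the normalization constraint gives π = (0.3929, 0.2885, 0.3186).
So the stationary probability of Casual is 0.2885.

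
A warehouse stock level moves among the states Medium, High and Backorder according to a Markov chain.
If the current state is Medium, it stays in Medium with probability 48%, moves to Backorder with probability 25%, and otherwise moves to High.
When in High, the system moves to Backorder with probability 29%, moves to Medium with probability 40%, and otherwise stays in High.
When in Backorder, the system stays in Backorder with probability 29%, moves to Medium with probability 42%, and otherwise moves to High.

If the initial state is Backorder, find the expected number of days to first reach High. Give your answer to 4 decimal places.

Let t(s) be the expected number of days to first reach High from state s, with t(High) = 0. Conditioning on the first day:
t(Medium) = 1 + 0.48·t(Medium) + 0.25·t(Backorder)
t(Backorder) = 1 + 0.42·t(Medium) + 0.29·t(Backorder)
Solving: t(Medium) = 3.6336, t(Backorder) = 3.5579.
Expected days from Backorder to High: 3.5579.

3.5579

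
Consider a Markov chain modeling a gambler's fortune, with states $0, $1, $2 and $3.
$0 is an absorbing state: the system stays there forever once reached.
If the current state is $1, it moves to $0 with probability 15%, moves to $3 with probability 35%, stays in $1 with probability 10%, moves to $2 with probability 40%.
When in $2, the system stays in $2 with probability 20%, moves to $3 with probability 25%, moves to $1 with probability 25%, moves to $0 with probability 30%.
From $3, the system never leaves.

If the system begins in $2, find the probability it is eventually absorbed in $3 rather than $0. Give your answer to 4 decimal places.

Let h(s) be the probability of absorption at $3 starting from transient state s. Then h($3) = 1 and h($0) = 0. By first-step analysis:
h($1) = 0.15·0 + 0.1·h($1) + 0.4·h($2) + 0.35·1
h($2) = 0.3·0 + 0.25·h($1) + 0.2·h($2) + 0.25·1
Solving: h($1) = 0.6129, h($2) = 0.5040.
Starting from $2, the probability is 0.5040.

0.5040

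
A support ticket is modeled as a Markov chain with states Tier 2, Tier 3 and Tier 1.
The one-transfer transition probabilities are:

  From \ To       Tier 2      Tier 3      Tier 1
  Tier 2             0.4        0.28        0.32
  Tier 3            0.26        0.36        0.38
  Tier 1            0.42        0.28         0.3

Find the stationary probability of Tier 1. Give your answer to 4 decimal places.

0.3316

Let the stationary distribution be π with π = πP and π_1 + π_2 + π_3 = 1.
π_1 = 0.4·π_1 + 0.26·π_2 + 0.42·π_3
π_2 = 0.28·π_1 + 0.36·π_2 + 0.28·π_3
Solving with the normalization constraint gives π = (0.3640, 0.3043, 0.3316).
So the stationary probability of Tier 1 is 0.3316.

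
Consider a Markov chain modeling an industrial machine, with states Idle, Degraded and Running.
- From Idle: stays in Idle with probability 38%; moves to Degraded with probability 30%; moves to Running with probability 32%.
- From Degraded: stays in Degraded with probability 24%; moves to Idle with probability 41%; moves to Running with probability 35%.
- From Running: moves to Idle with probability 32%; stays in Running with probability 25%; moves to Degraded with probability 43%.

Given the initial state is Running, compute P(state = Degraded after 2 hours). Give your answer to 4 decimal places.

Sum over the intermediate state after 1 hour:
P = P(Running→Idle)·P(Idle→Degraded) + P(Running→Degraded)·P(Degraded→Degraded) + P(Running→Running)·P(Running→Degraded)
  = 0.32×0.3 + 0.43×0.24 + 0.25×0.43
  = 0.0960 + 0.1032 + 0.1075 = 0.3067

0.3067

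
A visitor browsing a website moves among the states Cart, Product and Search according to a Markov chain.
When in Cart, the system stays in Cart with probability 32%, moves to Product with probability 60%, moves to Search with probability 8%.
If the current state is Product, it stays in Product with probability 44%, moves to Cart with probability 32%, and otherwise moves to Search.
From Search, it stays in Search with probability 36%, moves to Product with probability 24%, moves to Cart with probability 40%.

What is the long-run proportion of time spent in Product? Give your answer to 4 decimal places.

0.4516

Let the stationary distribution be π with π = πP and π_1 + π_2 + π_3 = 1.
π_1 = 0.32·π_1 + 0.32·π_2 + 0.4·π_3
π_2 = 0.6·π_1 + 0.44·π_2 + 0.24·π_3
Solving with the normalization constraint gives π = (0.3369, 0.4516, 0.2115).
So the stationary probability of Product is 0.4516.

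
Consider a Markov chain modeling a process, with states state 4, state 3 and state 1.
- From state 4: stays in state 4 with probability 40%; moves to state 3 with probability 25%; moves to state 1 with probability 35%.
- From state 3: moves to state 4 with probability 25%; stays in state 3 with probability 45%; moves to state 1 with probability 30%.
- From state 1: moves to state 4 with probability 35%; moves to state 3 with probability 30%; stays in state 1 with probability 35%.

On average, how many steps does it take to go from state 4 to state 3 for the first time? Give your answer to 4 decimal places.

Let t(s) be the expected number of steps to first reach state 3 from state s, with t(state 3) = 0. Conditioning on the first step:
t(state 4) = 1 + 0.4·t(state 4) + 0.35·t(state 1)
t(state 1) = 1 + 0.35·t(state 4) + 0.35·t(state 1)
Solving: t(state 4) = 3.7383, t(state 1) = 3.5514.
Expected steps from state 4 to state 3: 3.7383.

3.7383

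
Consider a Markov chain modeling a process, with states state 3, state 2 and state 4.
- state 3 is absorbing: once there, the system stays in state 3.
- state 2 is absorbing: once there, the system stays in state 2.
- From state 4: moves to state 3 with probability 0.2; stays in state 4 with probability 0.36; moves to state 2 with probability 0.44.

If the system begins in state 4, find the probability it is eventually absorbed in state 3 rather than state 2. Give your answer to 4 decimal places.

0.3125

Let h(s) be the probability of absorption at state 3 starting from transient state s. Then h(state 3) = 1 and h(state 2) = 0. By first-step analysis:
h(state 4) = 0.2·1 + 0.44·0 + 0.36·h(state 4)
Solving: h(state 4) = 0.3125.
Starting from state 4, the probability is 0.3125.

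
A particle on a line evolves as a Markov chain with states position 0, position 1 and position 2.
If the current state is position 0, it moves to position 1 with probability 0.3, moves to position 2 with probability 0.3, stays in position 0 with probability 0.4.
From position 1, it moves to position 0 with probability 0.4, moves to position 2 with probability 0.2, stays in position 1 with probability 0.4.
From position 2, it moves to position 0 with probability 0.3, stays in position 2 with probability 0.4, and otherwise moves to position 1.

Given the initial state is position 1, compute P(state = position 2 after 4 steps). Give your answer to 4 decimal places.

Propagate the distribution vector 4 steps from position 1.
After 0 steps: (0.0000, 1.0000, 0.0000)
After 1 step: (0.4000, 0.4000, 0.2000)
After 2 steps: (0.3800, 0.3400, 0.2800)
After 3 steps: (0.3720, 0.3340, 0.2940)
After 4 steps: (0.3706, 0.3334, 0.2960)
P(in position 2 after 4 steps) = 0.2960

0.2960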